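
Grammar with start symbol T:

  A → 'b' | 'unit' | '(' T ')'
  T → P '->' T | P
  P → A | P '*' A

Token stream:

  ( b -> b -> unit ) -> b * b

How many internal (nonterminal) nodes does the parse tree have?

17

[T [P [A ( [T [P [A b]] -> [T [P [A b]] -> [T [P [A unit]]]]] )]] -> [T [P [P [A b]] * [A b]]]]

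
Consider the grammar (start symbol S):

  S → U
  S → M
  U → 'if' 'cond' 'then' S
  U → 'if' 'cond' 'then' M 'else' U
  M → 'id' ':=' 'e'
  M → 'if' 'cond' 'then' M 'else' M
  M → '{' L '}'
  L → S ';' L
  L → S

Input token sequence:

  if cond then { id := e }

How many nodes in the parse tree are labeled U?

1

[S [U if cond then [S [M { [L [S [M id := e]]] }]]]]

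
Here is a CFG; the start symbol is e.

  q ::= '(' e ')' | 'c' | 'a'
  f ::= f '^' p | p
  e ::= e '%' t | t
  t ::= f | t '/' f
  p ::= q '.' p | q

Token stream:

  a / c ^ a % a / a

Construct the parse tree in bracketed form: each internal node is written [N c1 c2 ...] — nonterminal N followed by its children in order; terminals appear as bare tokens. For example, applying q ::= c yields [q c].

e
e % t
t % t
t / f % t
f / f % t
p / f % t
q / f % t
a / f % t
a / f ^ p % t
a / p ^ p % t
a / q ^ p % t
a / c ^ p % t
a / c ^ q % t
a / c ^ a % t
a / c ^ a % t / f
a / c ^ a % f / f
a / c ^ a % p / f
a / c ^ a % q / f
a / c ^ a % a / f
a / c ^ a % a / p
a / c ^ a % a / q
a / c ^ a % a / a

[e [e [t [t [f [p [q a]]]] / [f [f [p [q c]]] ^ [p [q a]]]]] % [t [t [f [p [q a]]]] / [f [p [q a]]]]]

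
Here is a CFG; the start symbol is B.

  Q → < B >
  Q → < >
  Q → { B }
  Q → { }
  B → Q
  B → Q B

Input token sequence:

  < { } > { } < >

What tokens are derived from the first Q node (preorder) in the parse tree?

< { } >

[B [Q < [B [Q { }]] >] [B [Q { }] [B [Q < >]]]]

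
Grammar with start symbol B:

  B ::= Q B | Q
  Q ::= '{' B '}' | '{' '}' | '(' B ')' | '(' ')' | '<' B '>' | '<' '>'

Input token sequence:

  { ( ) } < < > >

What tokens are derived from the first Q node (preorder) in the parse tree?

{ ( ) }

[B [Q { [B [Q ( )]] }] [B [Q < [B [Q < >]] >]]]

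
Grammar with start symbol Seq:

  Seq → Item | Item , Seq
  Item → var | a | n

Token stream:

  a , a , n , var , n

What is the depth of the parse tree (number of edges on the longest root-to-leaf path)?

6

[Seq [Item a] , [Seq [Item a] , [Seq [Item n] , [Seq [Item var] , [Seq [Item n]]]]]]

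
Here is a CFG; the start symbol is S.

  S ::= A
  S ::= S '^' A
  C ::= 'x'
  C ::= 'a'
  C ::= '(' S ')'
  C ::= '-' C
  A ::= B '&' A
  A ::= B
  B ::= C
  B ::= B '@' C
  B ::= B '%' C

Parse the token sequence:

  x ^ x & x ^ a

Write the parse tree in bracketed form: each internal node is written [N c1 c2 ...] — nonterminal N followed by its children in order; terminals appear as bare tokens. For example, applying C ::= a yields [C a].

[S [S [S [A [B [C x]]]] ^ [A [B [C x]] & [A [B [C x]]]]] ^ [A [B [C a]]]]

S
S ^ A
S ^ A ^ A
A ^ A ^ A
B ^ A ^ A
C ^ A ^ A
x ^ A ^ A
x ^ B & A ^ A
x ^ C & A ^ A
x ^ x & A ^ A
x ^ x & B ^ A
x ^ x & C ^ A
x ^ x & x ^ A
x ^ x & x ^ B
x ^ x & x ^ C
x ^ x & x ^ a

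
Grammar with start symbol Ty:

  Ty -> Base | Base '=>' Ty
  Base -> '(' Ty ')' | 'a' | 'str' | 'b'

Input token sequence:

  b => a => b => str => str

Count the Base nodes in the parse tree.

5

[Ty [Base b] => [Ty [Base a] => [Ty [Base b] => [Ty [Base str] => [Ty [Base str]]]]]]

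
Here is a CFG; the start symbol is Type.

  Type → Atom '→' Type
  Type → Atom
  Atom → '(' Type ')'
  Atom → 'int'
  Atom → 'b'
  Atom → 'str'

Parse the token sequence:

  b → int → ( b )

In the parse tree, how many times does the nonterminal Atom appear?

[Type [Atom b] → [Type [Atom int] → [Type [Atom ( [Type [Atom b]] )]]]]

4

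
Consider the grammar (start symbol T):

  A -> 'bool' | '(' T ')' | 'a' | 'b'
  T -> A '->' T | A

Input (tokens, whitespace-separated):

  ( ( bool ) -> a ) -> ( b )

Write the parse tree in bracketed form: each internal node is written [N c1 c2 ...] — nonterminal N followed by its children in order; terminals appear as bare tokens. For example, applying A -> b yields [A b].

T
A -> T
( T ) -> T
( A -> T ) -> T
( ( T ) -> T ) -> T
( ( A ) -> T ) -> T
( ( bool ) -> T ) -> T
( ( bool ) -> A ) -> T
( ( bool ) -> a ) -> T
( ( bool ) -> a ) -> A
( ( bool ) -> a ) -> ( T )
( ( bool ) -> a ) -> ( A )
( ( bool ) -> a ) -> ( b )

[T [A ( [T [A ( [T [A bool]] )] -> [T [A a]]] )] -> [T [A ( [T [A b]] )]]]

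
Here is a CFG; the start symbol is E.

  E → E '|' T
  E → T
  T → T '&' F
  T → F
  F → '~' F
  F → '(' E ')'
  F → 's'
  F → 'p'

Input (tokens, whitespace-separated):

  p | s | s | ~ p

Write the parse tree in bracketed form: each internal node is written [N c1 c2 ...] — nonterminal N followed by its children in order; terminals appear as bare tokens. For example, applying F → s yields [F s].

[E [E [E [E [T [F p]]] | [T [F s]]] | [T [F s]]] | [T [F ~ [F p]]]]

E
E | T
E | T | T
E | T | T | T
T | T | T | T
F | T | T | T
p | T | T | T
p | F | T | T
p | s | T | T
p | s | F | T
p | s | s | T
p | s | s | F
p | s | s | ~ F
p | s | s | ~ p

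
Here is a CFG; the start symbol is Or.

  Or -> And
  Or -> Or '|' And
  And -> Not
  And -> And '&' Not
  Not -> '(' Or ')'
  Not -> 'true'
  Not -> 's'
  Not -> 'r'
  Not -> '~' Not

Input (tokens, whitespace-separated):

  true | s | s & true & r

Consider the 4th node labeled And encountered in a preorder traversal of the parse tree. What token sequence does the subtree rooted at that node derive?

s & true

[Or [Or [Or [And [Not true]]] | [And [Not s]]] | [And [And [And [Not s]] & [Not true]] & [Not r]]]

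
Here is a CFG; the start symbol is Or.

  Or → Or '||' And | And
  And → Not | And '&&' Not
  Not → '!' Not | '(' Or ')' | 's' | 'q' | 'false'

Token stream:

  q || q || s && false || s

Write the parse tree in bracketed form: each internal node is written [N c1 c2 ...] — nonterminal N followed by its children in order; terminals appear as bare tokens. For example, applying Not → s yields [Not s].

[Or [Or [Or [Or [And [Not q]]] || [And [Not q]]] || [And [And [Not s]] && [Not false]]] || [And [Not s]]]

Or
Or || And
Or || And || And
Or || And || And || And
And || And || And || And
Not || And || And || And
q || And || And || And
q || Not || And || And
q || q || And || And
q || q || And && Not || And
q || q || Not && Not || And
q || q || s && Not || And
q || q || s && false || And
q || q || s && false || Not
q || q || s && false || s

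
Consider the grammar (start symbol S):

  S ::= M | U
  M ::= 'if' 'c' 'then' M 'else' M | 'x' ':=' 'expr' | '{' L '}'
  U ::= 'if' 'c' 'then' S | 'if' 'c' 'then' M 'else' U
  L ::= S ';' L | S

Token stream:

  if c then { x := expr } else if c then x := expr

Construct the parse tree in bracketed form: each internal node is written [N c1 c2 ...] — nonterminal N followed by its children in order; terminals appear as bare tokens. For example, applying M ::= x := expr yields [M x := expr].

S
U
if c then M else U
if c then { L } else U
if c then { S } else U
if c then { M } else U
if c then { x := expr } else U
if c then { x := expr } else if c then S
if c then { x := expr } else if c then M
if c then { x := expr } else if c then x := expr

[S [U if c then [M { [L [S [M x := expr]]] }] else [U if c then [S [M x := expr]]]]]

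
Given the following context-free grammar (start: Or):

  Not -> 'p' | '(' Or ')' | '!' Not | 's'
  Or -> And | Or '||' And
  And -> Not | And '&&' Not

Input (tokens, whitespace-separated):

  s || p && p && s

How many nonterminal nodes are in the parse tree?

10

[Or [Or [And [Not s]]] || [And [And [And [Not p]] && [Not p]] && [Not s]]]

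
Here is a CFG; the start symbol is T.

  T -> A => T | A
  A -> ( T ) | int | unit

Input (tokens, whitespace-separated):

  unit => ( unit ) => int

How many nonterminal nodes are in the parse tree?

8

[T [A unit] => [T [A ( [T [A unit]] )] => [T [A int]]]]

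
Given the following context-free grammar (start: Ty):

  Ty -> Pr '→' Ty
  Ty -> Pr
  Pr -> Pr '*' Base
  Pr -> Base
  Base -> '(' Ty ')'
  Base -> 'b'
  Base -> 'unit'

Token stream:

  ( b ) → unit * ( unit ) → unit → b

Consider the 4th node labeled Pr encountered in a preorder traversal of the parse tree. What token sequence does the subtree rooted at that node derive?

unit

[Ty [Pr [Base ( [Ty [Pr [Base b]]] )]] → [Ty [Pr [Pr [Base unit]] * [Base ( [Ty [Pr [Base unit]]] )]] → [Ty [Pr [Base unit]] → [Ty [Pr [Base b]]]]]]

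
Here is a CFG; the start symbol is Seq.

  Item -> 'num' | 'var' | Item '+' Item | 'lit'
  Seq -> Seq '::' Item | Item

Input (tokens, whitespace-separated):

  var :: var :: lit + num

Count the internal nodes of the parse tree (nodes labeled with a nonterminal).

8

[Seq [Seq [Seq [Item var]] :: [Item var]] :: [Item [Item lit] + [Item num]]]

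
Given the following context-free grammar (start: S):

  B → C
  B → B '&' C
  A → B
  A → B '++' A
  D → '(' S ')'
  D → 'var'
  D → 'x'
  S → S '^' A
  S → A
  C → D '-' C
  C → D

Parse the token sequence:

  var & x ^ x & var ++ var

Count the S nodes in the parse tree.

2

[S [S [A [B [B [C [D var]]] & [C [D x]]]]] ^ [A [B [B [C [D x]]] & [C [D var]]] ++ [A [B [C [D var]]]]]]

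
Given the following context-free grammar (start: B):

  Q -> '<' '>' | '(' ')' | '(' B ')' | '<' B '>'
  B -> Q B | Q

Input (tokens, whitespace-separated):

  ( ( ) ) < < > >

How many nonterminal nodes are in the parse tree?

[B [Q ( [B [Q ( )]] )] [B [Q < [B [Q < >]] >]]]

8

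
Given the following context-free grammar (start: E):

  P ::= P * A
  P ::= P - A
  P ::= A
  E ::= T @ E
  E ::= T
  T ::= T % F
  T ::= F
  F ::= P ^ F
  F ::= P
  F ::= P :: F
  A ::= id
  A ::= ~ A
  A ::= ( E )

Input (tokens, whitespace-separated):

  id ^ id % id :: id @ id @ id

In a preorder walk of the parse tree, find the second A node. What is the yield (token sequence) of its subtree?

[E [T [T [F [P [A id]] ^ [F [P [A id]]]]] % [F [P [A id]] :: [F [P [A id]]]]] @ [E [T [F [P [A id]]]] @ [E [T [F [P [A id]]]]]]]

id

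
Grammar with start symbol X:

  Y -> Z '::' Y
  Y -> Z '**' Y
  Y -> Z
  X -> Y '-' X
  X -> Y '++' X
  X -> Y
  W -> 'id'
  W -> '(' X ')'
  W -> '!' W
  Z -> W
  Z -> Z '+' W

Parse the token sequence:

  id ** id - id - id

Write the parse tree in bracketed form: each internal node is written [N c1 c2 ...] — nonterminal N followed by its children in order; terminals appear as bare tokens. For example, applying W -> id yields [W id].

[X [Y [Z [W id]] ** [Y [Z [W id]]]] - [X [Y [Z [W id]]] - [X [Y [Z [W id]]]]]]

X
Y - X
Z ** Y - X
W ** Y - X
id ** Y - X
id ** Z - X
id ** W - X
id ** id - X
id ** id - Y - X
id ** id - Z - X
id ** id - W - X
id ** id - id - X
id ** id - id - Y
id ** id - id - Z
id ** id - id - W
id ** id - id - id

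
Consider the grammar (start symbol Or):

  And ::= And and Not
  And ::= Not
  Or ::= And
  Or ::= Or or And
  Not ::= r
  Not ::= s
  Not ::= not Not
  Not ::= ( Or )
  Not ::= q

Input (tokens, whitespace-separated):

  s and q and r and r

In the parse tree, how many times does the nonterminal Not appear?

4

[Or [And [And [And [And [Not s]] and [Not q]] and [Not r]] and [Not r]]]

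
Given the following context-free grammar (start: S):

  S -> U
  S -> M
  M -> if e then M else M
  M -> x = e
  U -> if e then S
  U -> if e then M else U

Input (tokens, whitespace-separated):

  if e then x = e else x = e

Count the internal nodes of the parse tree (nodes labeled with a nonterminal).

[S [M if e then [M x = e] else [M x = e]]]

4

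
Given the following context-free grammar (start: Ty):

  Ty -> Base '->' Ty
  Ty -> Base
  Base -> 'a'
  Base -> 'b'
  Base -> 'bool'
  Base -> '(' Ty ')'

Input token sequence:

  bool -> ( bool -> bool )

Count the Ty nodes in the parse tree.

4

[Ty [Base bool] -> [Ty [Base ( [Ty [Base bool] -> [Ty [Base bool]]] )]]]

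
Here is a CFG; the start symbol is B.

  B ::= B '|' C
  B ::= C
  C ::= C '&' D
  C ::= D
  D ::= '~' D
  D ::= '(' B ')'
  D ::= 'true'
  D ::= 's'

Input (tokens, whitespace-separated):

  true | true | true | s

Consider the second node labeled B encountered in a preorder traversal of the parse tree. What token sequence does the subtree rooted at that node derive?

[B [B [B [B [C [D true]]] | [C [D true]]] | [C [D true]]] | [C [D s]]]

true | true | true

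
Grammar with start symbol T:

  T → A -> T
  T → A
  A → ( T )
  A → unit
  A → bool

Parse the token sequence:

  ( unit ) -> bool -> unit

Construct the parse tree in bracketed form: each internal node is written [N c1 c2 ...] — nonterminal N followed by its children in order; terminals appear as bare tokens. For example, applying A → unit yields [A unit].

T
A -> T
( T ) -> T
( A ) -> T
( unit ) -> T
( unit ) -> A -> T
( unit ) -> bool -> T
( unit ) -> bool -> A
( unit ) -> bool -> unit

[T [A ( [T [A unit]] )] -> [T [A bool] -> [T [A unit]]]]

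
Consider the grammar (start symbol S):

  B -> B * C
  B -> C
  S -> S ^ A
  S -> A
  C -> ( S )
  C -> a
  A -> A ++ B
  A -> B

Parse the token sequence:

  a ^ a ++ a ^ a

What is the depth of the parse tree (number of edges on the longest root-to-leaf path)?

[S [S [S [A [B [C a]]]] ^ [A [A [B [C a]]] ++ [B [C a]]]] ^ [A [B [C a]]]]

6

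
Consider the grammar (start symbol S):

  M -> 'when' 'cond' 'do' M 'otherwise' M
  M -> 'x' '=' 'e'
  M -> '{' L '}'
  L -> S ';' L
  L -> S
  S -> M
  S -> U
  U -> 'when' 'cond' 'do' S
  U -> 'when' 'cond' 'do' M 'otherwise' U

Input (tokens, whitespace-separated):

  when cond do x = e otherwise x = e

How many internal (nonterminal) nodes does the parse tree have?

4

[S [M when cond do [M x = e] otherwise [M x = e]]]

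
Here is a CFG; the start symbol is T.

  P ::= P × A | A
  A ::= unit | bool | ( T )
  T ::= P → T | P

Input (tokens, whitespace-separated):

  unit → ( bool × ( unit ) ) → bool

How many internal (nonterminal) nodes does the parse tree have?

[T [P [A unit]] → [T [P [A ( [T [P [P [A bool]] × [A ( [T [P [A unit]]] )]]] )]] → [T [P [A bool]]]]]

17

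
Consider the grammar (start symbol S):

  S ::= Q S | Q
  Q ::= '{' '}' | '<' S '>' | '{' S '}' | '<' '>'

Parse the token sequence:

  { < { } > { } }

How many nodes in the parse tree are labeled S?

4

[S [Q { [S [Q < [S [Q { }]] >] [S [Q { }]]] }]]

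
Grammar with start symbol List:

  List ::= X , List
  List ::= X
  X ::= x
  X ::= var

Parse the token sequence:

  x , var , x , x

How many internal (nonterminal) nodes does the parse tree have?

[List [X x] , [List [X var] , [List [X x] , [List [X x]]]]]

8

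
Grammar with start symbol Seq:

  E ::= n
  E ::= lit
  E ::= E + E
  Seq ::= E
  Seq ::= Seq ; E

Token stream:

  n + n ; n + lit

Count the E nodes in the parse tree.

[Seq [Seq [E [E n] + [E n]]] ; [E [E n] + [E lit]]]

6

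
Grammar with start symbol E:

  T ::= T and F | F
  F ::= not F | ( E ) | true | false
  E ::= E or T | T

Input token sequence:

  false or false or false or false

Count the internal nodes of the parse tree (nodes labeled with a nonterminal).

[E [E [E [E [T [F false]]] or [T [F false]]] or [T [F false]]] or [T [F false]]]

12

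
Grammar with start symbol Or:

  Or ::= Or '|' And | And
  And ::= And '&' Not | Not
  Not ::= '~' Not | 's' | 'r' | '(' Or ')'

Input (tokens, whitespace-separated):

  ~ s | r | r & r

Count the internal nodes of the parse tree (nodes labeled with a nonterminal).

[Or [Or [Or [And [Not ~ [Not s]]]] | [And [Not r]]] | [And [And [Not r]] & [Not r]]]

12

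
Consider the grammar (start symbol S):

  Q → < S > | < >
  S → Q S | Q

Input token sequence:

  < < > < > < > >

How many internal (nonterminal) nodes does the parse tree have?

[S [Q < [S [Q < >] [S [Q < >] [S [Q < >]]]] >]]

8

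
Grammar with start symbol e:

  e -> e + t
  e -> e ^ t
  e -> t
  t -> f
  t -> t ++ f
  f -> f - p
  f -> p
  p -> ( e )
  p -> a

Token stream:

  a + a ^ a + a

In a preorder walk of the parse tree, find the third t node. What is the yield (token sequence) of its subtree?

[e [e [e [e [t [f [p a]]]] + [t [f [p a]]]] ^ [t [f [p a]]]] + [t [f [p a]]]]

a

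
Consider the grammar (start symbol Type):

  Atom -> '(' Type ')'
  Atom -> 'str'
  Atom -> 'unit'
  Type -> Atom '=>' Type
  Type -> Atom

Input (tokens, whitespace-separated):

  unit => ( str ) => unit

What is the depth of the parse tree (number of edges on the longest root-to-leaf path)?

5

[Type [Atom unit] => [Type [Atom ( [Type [Atom str]] )] => [Type [Atom unit]]]]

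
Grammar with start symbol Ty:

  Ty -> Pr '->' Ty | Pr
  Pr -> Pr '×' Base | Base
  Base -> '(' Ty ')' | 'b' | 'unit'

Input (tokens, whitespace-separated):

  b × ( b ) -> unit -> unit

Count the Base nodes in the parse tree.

5

[Ty [Pr [Pr [Base b]] × [Base ( [Ty [Pr [Base b]]] )]] -> [Ty [Pr [Base unit]] -> [Ty [Pr [Base unit]]]]]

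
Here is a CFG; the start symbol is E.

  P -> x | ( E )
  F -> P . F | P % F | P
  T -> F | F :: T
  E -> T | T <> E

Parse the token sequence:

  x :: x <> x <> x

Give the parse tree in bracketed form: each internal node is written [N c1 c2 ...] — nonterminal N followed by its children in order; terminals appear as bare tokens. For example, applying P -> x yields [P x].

[E [T [F [P x]] :: [T [F [P x]]]] <> [E [T [F [P x]]] <> [E [T [F [P x]]]]]]

E
T <> E
F :: T <> E
P :: T <> E
x :: T <> E
x :: F <> E
x :: P <> E
x :: x <> E
x :: x <> T <> E
x :: x <> F <> E
x :: x <> P <> E
x :: x <> x <> E
x :: x <> x <> T
x :: x <> x <> F
x :: x <> x <> P
x :: x <> x <> x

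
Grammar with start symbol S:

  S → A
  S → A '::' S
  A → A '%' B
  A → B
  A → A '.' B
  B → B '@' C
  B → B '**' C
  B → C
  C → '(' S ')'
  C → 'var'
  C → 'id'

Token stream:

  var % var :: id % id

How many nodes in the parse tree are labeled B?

[S [A [A [B [C var]]] % [B [C var]]] :: [S [A [A [B [C id]]] % [B [C id]]]]]

4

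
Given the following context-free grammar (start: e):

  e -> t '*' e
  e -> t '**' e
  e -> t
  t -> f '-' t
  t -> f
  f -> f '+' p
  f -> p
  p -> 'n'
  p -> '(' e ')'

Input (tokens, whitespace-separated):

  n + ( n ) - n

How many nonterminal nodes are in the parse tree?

[e [t [f [f [p n]] + [p ( [e [t [f [p n]]]] )]] - [t [f [p n]]]]]

13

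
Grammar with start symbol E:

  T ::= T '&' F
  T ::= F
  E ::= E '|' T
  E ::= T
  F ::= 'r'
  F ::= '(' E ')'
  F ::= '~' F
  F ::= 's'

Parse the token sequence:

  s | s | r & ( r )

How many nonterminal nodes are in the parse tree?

14

[E [E [E [T [F s]]] | [T [F s]]] | [T [T [F r]] & [F ( [E [T [F r]]] )]]]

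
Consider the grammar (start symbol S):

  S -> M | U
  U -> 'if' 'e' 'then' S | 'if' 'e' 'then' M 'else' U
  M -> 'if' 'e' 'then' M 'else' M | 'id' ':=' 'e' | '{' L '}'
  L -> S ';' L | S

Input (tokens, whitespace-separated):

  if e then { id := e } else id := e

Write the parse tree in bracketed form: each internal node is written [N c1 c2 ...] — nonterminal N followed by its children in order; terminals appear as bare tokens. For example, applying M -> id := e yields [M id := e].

[S [M if e then [M { [L [S [M id := e]]] }] else [M id := e]]]

S
M
if e then M else M
if e then { L } else M
if e then { S } else M
if e then { M } else M
if e then { id := e } else M
if e then { id := e } else id := e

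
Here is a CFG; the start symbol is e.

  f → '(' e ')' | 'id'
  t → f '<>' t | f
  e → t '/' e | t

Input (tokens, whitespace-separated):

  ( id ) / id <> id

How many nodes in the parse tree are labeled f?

[e [t [f ( [e [t [f id]]] )]] / [e [t [f id] <> [t [f id]]]]]

4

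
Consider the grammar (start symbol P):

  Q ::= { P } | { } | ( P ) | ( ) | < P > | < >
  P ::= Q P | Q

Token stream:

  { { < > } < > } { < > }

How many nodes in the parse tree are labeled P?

[P [Q { [P [Q { [P [Q < >]] }] [P [Q < >]]] }] [P [Q { [P [Q < >]] }]]]

6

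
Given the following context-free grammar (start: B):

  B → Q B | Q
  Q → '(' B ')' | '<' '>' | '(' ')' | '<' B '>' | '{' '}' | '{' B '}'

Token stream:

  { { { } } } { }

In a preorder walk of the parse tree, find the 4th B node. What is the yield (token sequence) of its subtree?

{ }

[B [Q { [B [Q { [B [Q { }]] }]] }] [B [Q { }]]]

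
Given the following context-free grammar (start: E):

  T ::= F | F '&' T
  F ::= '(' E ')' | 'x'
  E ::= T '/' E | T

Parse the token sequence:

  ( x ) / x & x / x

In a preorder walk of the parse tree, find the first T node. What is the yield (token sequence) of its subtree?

[E [T [F ( [E [T [F x]]] )]] / [E [T [F x] & [T [F x]]] / [E [T [F x]]]]]

( x )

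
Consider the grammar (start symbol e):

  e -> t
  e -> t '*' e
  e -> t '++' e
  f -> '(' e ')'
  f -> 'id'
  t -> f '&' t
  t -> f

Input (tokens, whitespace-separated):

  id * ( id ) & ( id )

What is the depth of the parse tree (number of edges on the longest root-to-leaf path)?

8

[e [t [f id]] * [e [t [f ( [e [t [f id]]] )] & [t [f ( [e [t [f id]]] )]]]]]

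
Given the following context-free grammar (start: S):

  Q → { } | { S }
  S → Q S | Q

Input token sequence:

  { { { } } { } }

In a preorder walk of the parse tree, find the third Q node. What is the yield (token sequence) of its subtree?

{ }

[S [Q { [S [Q { [S [Q { }]] }] [S [Q { }]]] }]]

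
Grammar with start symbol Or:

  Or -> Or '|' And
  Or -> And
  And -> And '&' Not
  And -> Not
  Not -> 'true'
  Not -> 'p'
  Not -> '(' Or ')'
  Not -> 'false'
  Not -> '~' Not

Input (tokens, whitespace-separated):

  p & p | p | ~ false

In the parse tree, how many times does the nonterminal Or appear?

3

[Or [Or [Or [And [And [Not p]] & [Not p]]] | [And [Not p]]] | [And [Not ~ [Not false]]]]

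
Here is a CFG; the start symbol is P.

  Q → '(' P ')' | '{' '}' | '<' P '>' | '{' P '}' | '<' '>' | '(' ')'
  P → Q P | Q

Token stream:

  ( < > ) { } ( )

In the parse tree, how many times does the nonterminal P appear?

[P [Q ( [P [Q < >]] )] [P [Q { }] [P [Q ( )]]]]

4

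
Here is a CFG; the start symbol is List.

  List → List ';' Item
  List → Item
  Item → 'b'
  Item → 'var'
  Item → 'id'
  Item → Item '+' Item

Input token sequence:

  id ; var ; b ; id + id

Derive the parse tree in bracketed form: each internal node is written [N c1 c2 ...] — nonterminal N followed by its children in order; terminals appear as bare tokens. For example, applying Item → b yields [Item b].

List
List ; Item
List ; Item ; Item
List ; Item ; Item ; Item
Item ; Item ; Item ; Item
id ; Item ; Item ; Item
id ; var ; Item ; Item
id ; var ; b ; Item
id ; var ; b ; Item + Item
id ; var ; b ; id + Item
id ; var ; b ; id + id

[List [List [List [List [Item id]] ; [Item var]] ; [Item b]] ; [Item [Item id] + [Item id]]]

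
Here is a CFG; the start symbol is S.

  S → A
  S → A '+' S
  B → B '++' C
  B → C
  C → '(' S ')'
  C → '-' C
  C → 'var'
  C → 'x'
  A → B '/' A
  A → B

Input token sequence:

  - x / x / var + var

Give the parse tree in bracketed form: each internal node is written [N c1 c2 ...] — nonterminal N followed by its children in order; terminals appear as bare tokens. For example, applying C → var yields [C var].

[S [A [B [C - [C x]]] / [A [B [C x]] / [A [B [C var]]]]] + [S [A [B [C var]]]]]

S
A + S
B / A + S
C / A + S
- C / A + S
- x / A + S
- x / B / A + S
- x / C / A + S
- x / x / A + S
- x / x / B + S
- x / x / C + S
- x / x / var + S
- x / x / var + A
- x / x / var + B
- x / x / var + C
- x / x / var + var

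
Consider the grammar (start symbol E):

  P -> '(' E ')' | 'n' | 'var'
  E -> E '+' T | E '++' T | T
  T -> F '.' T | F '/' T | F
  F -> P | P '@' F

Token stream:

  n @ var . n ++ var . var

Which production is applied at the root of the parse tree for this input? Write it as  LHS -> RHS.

E -> E '++' T

[E [E [T [F [P n] @ [F [P var]]] . [T [F [P n]]]]] ++ [T [F [P var]] . [T [F [P var]]]]]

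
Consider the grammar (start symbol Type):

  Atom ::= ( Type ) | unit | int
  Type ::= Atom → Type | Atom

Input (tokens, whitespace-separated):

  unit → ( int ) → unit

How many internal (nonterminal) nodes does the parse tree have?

[Type [Atom unit] → [Type [Atom ( [Type [Atom int]] )] → [Type [Atom unit]]]]

8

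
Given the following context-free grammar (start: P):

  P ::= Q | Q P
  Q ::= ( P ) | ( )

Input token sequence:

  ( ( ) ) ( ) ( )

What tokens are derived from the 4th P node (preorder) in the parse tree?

( )

[P [Q ( [P [Q ( )]] )] [P [Q ( )] [P [Q ( )]]]]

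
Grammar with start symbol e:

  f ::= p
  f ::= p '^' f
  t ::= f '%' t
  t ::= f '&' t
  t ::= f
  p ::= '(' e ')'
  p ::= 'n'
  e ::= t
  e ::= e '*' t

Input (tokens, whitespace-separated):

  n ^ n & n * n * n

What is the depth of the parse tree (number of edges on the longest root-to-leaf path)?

7

[e [e [e [t [f [p n] ^ [f [p n]]] & [t [f [p n]]]]] * [t [f [p n]]]] * [t [f [p n]]]]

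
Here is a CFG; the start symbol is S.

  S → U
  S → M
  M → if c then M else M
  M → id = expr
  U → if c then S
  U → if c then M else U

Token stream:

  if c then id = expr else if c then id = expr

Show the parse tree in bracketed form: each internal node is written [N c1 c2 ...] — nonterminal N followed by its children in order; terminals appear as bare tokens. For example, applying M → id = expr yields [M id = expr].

S
U
if c then M else U
if c then id = expr else U
if c then id = expr else if c then S
if c then id = expr else if c then M
if c then id = expr else if c then id = expr

[S [U if c then [M id = expr] else [U if c then [S [M id = expr]]]]]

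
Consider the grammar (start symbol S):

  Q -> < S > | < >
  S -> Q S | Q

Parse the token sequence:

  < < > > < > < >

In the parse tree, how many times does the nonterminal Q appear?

4

[S [Q < [S [Q < >]] >] [S [Q < >] [S [Q < >]]]]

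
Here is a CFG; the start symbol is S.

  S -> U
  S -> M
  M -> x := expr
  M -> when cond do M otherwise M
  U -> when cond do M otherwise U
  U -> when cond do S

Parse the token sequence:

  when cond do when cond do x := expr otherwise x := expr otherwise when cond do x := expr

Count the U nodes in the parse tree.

[S [U when cond do [M when cond do [M x := expr] otherwise [M x := expr]] otherwise [U when cond do [S [M x := expr]]]]]

2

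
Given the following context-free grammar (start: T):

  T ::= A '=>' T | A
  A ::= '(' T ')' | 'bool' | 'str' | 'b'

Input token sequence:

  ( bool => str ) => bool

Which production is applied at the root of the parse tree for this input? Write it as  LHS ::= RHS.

T ::= A '=>' T

[T [A ( [T [A bool] => [T [A str]]] )] => [T [A bool]]]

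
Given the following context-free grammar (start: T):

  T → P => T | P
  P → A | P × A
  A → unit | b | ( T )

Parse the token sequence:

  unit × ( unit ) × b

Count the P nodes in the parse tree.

[T [P [P [P [A unit]] × [A ( [T [P [A unit]]] )]] × [A b]]]

4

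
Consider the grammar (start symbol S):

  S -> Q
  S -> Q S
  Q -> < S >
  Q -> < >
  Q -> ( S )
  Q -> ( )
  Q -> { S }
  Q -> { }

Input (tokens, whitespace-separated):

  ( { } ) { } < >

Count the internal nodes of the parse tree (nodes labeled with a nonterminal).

[S [Q ( [S [Q { }]] )] [S [Q { }] [S [Q < >]]]]

8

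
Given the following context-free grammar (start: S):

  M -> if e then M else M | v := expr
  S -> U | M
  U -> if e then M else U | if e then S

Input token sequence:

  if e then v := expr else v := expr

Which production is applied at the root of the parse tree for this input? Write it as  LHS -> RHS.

S -> M

[S [M if e then [M v := expr] else [M v := expr]]]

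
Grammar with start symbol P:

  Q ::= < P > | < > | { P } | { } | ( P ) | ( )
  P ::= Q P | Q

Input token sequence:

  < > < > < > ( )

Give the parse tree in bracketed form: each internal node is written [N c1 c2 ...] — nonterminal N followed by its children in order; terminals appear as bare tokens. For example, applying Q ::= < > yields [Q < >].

[P [Q < >] [P [Q < >] [P [Q < >] [P [Q ( )]]]]]

P
Q P
< > P
< > Q P
< > < > P
< > < > Q P
< > < > < > P
< > < > < > Q
< > < > < > ( )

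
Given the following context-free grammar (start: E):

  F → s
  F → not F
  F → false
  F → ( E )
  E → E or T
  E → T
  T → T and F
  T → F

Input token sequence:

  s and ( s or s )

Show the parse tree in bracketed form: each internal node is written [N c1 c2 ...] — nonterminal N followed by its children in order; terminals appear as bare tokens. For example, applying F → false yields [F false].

[E [T [T [F s]] and [F ( [E [E [T [F s]]] or [T [F s]]] )]]]

E
T
T and F
F and F
s and F
s and ( E )
s and ( E or T )
s and ( T or T )
s and ( F or T )
s and ( s or T )
s and ( s or F )
s and ( s or s )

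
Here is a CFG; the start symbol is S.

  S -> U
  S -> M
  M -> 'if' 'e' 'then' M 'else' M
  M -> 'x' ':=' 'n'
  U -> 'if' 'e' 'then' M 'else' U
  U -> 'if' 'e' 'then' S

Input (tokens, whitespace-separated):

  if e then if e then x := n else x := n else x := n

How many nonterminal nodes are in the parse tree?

[S [M if e then [M if e then [M x := n] else [M x := n]] else [M x := n]]]

6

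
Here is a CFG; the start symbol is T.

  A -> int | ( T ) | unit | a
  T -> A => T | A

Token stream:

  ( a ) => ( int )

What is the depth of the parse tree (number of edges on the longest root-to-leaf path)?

5

[T [A ( [T [A a]] )] => [T [A ( [T [A int]] )]]]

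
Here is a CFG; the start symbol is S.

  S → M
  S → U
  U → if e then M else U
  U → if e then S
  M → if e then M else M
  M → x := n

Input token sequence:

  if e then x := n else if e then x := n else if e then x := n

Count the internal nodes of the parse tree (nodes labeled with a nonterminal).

8

[S [U if e then [M x := n] else [U if e then [M x := n] else [U if e then [S [M x := n]]]]]]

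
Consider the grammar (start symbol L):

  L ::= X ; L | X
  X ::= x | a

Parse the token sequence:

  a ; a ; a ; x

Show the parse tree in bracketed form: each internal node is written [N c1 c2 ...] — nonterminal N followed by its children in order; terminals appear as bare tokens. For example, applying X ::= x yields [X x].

[L [X a] ; [L [X a] ; [L [X a] ; [L [X x]]]]]

L
X ; L
a ; L
a ; X ; L
a ; a ; L
a ; a ; X ; L
a ; a ; a ; L
a ; a ; a ; X
a ; a ; a ; x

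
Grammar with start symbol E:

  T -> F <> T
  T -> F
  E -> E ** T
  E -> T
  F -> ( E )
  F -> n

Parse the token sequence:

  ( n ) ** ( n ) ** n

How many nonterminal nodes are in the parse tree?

15

[E [E [E [T [F ( [E [T [F n]]] )]]] ** [T [F ( [E [T [F n]]] )]]] ** [T [F n]]]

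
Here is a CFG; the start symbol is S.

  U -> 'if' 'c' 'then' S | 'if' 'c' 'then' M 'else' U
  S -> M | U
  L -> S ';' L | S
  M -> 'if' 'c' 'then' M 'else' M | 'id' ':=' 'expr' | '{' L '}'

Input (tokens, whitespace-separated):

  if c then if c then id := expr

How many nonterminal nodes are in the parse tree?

[S [U if c then [S [U if c then [S [M id := expr]]]]]]

6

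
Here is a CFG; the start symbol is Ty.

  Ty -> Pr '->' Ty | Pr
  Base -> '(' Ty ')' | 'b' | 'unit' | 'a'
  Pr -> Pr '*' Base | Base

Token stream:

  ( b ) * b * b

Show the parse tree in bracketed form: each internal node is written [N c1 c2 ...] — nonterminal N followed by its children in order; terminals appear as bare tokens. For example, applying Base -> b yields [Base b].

[Ty [Pr [Pr [Pr [Base ( [Ty [Pr [Base b]]] )]] * [Base b]] * [Base b]]]

Ty
Pr
Pr * Base
Pr * Base * Base
Base * Base * Base
( Ty ) * Base * Base
( Pr ) * Base * Base
( Base ) * Base * Base
( b ) * Base * Base
( b ) * b * Base
( b ) * b * b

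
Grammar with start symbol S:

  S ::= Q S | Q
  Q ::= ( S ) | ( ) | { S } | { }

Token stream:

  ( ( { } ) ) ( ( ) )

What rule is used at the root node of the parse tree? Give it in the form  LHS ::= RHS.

S ::= Q S

[S [Q ( [S [Q ( [S [Q { }]] )]] )] [S [Q ( [S [Q ( )]] )]]]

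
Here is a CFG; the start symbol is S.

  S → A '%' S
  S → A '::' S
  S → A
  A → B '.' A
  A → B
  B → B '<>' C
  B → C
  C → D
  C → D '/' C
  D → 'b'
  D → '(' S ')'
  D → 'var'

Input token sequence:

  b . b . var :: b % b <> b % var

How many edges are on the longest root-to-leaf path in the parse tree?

8

[S [A [B [C [D b]]] . [A [B [C [D b]]] . [A [B [C [D var]]]]]] :: [S [A [B [C [D b]]]] % [S [A [B [B [C [D b]]] <> [C [D b]]]] % [S [A [B [C [D var]]]]]]]]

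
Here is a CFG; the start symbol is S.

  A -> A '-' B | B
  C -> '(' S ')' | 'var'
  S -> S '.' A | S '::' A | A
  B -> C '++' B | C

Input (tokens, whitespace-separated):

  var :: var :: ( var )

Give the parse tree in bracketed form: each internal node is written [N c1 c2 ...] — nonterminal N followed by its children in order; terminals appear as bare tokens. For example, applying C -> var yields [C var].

[S [S [S [A [B [C var]]]] :: [A [B [C var]]]] :: [A [B [C ( [S [A [B [C var]]]] )]]]]

S
S :: A
S :: A :: A
A :: A :: A
B :: A :: A
C :: A :: A
var :: A :: A
var :: B :: A
var :: C :: A
var :: var :: A
var :: var :: B
var :: var :: C
var :: var :: ( S )
var :: var :: ( A )
var :: var :: ( B )
var :: var :: ( C )
var :: var :: ( var )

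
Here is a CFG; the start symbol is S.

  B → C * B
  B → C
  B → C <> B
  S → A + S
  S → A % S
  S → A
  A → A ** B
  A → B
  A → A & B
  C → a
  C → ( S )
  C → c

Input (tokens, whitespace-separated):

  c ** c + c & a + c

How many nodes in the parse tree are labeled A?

[S [A [A [B [C c]]] ** [B [C c]]] + [S [A [A [B [C c]]] & [B [C a]]] + [S [A [B [C c]]]]]]

5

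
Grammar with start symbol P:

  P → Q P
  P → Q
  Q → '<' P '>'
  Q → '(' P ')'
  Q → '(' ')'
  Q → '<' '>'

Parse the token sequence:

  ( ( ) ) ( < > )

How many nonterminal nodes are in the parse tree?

8

[P [Q ( [P [Q ( )]] )] [P [Q ( [P [Q < >]] )]]]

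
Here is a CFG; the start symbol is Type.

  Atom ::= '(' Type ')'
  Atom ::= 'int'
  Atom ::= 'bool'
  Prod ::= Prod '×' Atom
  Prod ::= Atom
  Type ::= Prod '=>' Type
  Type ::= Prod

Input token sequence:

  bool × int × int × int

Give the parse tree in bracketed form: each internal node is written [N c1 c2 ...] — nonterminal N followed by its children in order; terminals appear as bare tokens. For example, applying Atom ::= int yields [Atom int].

[Type [Prod [Prod [Prod [Prod [Atom bool]] × [Atom int]] × [Atom int]] × [Atom int]]]

Type
Prod
Prod × Atom
Prod × Atom × Atom
Prod × Atom × Atom × Atom
Atom × Atom × Atom × Atom
bool × Atom × Atom × Atom
bool × int × Atom × Atom
bool × int × int × Atom
bool × int × int × int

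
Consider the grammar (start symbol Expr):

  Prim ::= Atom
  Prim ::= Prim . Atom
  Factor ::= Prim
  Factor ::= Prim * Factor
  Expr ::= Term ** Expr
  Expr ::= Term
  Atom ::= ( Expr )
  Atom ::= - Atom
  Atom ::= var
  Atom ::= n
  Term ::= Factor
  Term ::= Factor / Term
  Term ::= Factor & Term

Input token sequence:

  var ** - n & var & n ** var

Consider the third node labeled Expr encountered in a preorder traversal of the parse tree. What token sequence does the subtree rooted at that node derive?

var

[Expr [Term [Factor [Prim [Atom var]]]] ** [Expr [Term [Factor [Prim [Atom - [Atom n]]]] & [Term [Factor [Prim [Atom var]]] & [Term [Factor [Prim [Atom n]]]]]] ** [Expr [Term [Factor [Prim [Atom var]]]]]]]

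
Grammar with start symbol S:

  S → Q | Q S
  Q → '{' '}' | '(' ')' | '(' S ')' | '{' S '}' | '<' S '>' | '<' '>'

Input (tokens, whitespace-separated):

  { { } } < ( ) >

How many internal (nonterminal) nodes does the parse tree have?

[S [Q { [S [Q { }]] }] [S [Q < [S [Q ( )]] >]]]

8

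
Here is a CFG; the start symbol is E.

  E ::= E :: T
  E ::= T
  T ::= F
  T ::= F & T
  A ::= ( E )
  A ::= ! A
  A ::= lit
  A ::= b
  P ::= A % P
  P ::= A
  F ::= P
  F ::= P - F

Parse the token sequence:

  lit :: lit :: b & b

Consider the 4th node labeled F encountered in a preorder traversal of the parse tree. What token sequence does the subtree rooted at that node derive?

b

[E [E [E [T [F [P [A lit]]]]] :: [T [F [P [A lit]]]]] :: [T [F [P [A b]]] & [T [F [P [A b]]]]]]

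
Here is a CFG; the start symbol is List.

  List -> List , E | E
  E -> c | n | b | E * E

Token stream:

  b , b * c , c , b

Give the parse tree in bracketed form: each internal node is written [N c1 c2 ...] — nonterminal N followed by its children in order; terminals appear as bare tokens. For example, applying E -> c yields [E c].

List
List , E
List , E , E
List , E , E , E
E , E , E , E
b , E , E , E
b , E * E , E , E
b , b * E , E , E
b , b * c , E , E
b , b * c , c , E
b , b * c , c , b

[List [List [List [List [E b]] , [E [E b] * [E c]]] , [E c]] , [E b]]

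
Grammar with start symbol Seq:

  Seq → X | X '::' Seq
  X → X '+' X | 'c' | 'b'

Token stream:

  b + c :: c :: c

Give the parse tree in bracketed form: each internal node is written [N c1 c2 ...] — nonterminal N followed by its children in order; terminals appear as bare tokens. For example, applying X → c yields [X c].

Seq
X :: Seq
X + X :: Seq
b + X :: Seq
b + c :: Seq
b + c :: X :: Seq
b + c :: c :: Seq
b + c :: c :: X
b + c :: c :: c

[Seq [X [X b] + [X c]] :: [Seq [X c] :: [Seq [X c]]]]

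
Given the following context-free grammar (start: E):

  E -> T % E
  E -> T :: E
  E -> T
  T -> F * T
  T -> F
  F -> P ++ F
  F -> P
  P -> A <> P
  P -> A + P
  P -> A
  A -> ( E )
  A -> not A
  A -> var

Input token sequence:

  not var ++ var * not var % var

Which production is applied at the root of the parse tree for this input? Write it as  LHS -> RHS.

E -> T % E

[E [T [F [P [A not [A var]]] ++ [F [P [A var]]]] * [T [F [P [A not [A var]]]]]] % [E [T [F [P [A var]]]]]]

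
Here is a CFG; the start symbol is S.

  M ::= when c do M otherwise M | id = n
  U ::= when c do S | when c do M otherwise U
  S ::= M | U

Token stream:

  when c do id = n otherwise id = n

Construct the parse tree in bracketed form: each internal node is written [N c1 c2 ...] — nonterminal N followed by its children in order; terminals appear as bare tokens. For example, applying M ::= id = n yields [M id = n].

[S [M when c do [M id = n] otherwise [M id = n]]]

S
M
when c do M otherwise M
when c do id = n otherwise M
when c do id = n otherwise id = n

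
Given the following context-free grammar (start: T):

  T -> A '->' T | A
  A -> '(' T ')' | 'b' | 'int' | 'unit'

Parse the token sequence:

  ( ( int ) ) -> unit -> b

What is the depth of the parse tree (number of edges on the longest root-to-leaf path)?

[T [A ( [T [A ( [T [A int]] )]] )] -> [T [A unit] -> [T [A b]]]]

6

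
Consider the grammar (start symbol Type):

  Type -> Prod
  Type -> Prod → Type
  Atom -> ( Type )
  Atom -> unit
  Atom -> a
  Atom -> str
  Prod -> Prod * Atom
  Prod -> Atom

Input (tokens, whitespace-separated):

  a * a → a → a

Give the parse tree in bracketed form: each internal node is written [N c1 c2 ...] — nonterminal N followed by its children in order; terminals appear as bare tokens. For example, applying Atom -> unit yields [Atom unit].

Type
Prod → Type
Prod * Atom → Type
Atom * Atom → Type
a * Atom → Type
a * a → Type
a * a → Prod → Type
a * a → Atom → Type
a * a → a → Type
a * a → a → Prod
a * a → a → Atom
a * a → a → a

[Type [Prod [Prod [Atom a]] * [Atom a]] → [Type [Prod [Atom a]] → [Type [Prod [Atom a]]]]]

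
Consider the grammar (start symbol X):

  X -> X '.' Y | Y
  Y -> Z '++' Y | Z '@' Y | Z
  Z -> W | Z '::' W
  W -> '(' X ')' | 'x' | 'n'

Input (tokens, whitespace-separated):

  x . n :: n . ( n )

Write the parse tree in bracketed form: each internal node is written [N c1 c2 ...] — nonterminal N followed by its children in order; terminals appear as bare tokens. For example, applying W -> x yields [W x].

[X [X [X [Y [Z [W x]]]] . [Y [Z [Z [W n]] :: [W n]]]] . [Y [Z [W ( [X [Y [Z [W n]]]] )]]]]

X
X . Y
X . Y . Y
Y . Y . Y
Z . Y . Y
W . Y . Y
x . Y . Y
x . Z . Y
x . Z :: W . Y
x . W :: W . Y
x . n :: W . Y
x . n :: n . Y
x . n :: n . Z
x . n :: n . W
x . n :: n . ( X )
x . n :: n . ( Y )
x . n :: n . ( Z )
x . n :: n . ( W )
x . n :: n . ( n )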